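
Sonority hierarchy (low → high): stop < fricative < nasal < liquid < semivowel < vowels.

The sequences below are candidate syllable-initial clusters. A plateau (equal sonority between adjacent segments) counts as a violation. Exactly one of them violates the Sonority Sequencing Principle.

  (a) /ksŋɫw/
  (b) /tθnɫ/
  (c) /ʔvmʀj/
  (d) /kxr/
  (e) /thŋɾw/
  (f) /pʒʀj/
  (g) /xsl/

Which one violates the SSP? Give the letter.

g

(a) /ksŋɫw/: profile 1-2-3-4-5 — obeys.
(b) /tθnɫ/: profile 1-2-3-4 — obeys.
(c) /ʔvmʀj/: profile 1-2-3-4-5 — obeys.
(d) /kxr/: profile 1-2-4 — obeys.
(e) /thŋɾw/: profile 1-2-3-4-5 — obeys.
(f) /pʒʀj/: profile 1-2-4-5 — obeys.
(g) /xsl/: profile 2-2-4 — violates.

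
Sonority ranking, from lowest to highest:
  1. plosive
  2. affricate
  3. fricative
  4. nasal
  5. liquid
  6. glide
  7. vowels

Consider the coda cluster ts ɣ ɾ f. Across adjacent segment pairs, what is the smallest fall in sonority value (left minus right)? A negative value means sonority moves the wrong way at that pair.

/ts/ is an affricate (sonority 2).
/ɣ/ is a fricative (sonority 3).
/ɾ/ is a liquid (sonority 5).
/f/ is a fricative (sonority 3).
/ts/→/ɣ/: change -1.
/ɣ/→/ɾ/: change -2.
/ɾ/→/f/: change +2.
Minimum = -2.

-2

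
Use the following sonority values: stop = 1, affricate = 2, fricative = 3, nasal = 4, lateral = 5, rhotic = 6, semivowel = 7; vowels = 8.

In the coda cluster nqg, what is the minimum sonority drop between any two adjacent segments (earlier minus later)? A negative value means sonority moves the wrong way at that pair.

/n/: nasal = 4.
/q/: stop = 1.
/g/: stop = 1.
/n/→/q/: change +3.
/q/→/g/: change +0.
Minimum = 0.

0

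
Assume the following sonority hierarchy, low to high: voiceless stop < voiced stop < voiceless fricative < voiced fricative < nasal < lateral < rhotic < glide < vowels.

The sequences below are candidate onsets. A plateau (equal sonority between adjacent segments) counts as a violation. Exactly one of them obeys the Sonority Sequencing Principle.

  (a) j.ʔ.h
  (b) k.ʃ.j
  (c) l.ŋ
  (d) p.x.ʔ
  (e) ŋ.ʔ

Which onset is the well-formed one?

b

(a) j.ʔ.h: profile 8-1-3 — violates.
(b) k.ʃ.j: profile 1-3-8 — obeys.
(c) l.ŋ: profile 6-5 — violates.
(d) p.x.ʔ: profile 1-3-1 — violates.
(e) ŋ.ʔ: profile 5-1 — violates.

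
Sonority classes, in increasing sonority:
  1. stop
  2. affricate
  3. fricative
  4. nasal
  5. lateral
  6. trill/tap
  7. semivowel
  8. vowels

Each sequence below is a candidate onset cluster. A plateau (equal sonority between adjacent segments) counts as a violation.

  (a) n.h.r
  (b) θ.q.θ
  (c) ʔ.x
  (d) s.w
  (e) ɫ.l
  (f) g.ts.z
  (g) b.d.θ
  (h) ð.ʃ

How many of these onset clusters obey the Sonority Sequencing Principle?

3

(a) 4-3-6 → violates
(b) 3-1-3 → violates
(c) 1-3 → obeys
(d) 3-7 → obeys
(e) 5-5 → violates
(f) 1-2-3 → obeys
(g) 1-1-3 → violates
(h) 3-3 → violates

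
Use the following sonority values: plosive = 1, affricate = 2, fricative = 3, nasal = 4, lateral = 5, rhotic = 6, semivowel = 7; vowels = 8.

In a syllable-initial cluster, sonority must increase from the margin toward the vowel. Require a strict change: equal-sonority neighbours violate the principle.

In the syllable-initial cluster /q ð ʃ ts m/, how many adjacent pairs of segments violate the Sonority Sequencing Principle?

2

/q/ — plosive, sonority 1.
/ð/ — fricative, sonority 3.
/ʃ/ — fricative, sonority 3.
/ts/ — affricate, sonority 2.
/m/ — nasal, sonority 4.
/q/→/ð/: 1→3 (rises) — ok.
/ð/→/ʃ/: 3→3 (plateau) — violation.
/ʃ/→/ts/: 3→2 (does not rise) — violation.
/ts/→/m/: 2→4 (rises) — ok.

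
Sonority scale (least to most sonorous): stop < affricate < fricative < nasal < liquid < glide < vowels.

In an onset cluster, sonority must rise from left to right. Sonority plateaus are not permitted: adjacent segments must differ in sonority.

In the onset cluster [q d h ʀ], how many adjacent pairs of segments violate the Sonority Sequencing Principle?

/q/ is a stop (sonority 1).
/d/ is a stop (sonority 1).
/h/ is a fricative (sonority 3).
/ʀ/ is a liquid (sonority 5).
/q/→/d/: 1→1 (plateau) — violation.
/d/→/h/: 1→3 (rises) — ok.
/h/→/ʀ/: 3→5 (rises) — ok.

1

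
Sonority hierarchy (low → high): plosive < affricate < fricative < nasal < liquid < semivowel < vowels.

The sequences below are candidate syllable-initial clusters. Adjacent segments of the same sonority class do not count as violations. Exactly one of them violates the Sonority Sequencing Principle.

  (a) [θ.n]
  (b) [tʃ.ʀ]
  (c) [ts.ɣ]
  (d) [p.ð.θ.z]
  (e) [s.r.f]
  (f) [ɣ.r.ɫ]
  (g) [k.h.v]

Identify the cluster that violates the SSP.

e

(a) 3-4 → obeys
(b) 2-5 → obeys
(c) 2-3 → obeys
(d) 1-3-3-3 → obeys
(e) 3-5-3 → violates
(f) 3-5-5 → obeys
(g) 1-3-3 → obeys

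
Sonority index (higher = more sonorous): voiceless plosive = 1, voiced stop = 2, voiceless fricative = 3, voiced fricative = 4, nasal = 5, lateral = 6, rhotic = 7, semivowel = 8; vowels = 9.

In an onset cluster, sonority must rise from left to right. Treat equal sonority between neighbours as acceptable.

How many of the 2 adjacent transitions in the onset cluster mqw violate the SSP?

1

/m/ is a nasal (sonority 5).
/q/ is a voiceless plosive (sonority 1).
/w/ is a semivowel (sonority 8).
/m/→/q/: 5→1 (does not rise) — violation.
/q/→/w/: 1→8 (rises) — ok.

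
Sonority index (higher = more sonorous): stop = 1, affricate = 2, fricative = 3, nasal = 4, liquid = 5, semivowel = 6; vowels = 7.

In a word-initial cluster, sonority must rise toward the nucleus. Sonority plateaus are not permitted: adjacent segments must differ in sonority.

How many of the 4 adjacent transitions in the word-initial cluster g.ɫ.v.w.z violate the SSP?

2

/g/: stop = 1.
/ɫ/: liquid = 5.
/v/: fricative = 3.
/w/: semivowel = 6.
/z/: fricative = 3.
/g/→/ɫ/: 1→5 (rises) — ok.
/ɫ/→/v/: 5→3 (does not rise) — violation.
/v/→/w/: 3→6 (rises) — ok.
/w/→/z/: 6→3 (does not rise) — violation.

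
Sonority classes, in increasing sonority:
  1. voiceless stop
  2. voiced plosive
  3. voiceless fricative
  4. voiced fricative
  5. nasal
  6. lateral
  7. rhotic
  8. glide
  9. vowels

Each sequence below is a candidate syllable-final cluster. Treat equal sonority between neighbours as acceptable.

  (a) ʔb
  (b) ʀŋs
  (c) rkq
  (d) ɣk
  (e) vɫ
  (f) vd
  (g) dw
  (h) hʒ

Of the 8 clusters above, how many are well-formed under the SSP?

4

(a) 1-2 → violates
(b) 7-5-3 → obeys
(c) 7-1-1 → obeys
(d) 4-1 → obeys
(e) 4-6 → violates
(f) 4-2 → obeys
(g) 2-8 → violates
(h) 3-4 → violates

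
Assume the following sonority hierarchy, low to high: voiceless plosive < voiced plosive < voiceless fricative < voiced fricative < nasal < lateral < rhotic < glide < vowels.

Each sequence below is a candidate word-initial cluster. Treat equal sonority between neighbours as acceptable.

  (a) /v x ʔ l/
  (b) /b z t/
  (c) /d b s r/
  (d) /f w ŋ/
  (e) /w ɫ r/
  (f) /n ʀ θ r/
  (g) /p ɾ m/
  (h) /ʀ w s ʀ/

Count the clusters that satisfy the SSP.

1

(a) sonority 4-3-1-6: ill-formed.
(b) sonority 2-4-1: ill-formed.
(c) sonority 2-2-3-7: well-formed.
(d) sonority 3-8-5: ill-formed.
(e) sonority 8-6-7: ill-formed.
(f) sonority 5-7-3-7: ill-formed.
(g) sonority 1-7-5: ill-formed.
(h) sonority 7-8-3-7: ill-formed.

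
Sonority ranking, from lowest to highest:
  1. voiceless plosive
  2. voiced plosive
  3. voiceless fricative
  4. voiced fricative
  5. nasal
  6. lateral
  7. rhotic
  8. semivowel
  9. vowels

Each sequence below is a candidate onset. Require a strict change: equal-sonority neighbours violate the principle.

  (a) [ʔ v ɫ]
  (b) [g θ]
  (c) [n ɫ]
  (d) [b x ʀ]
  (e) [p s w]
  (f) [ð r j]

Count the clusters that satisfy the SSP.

(a) [ʔ v ɫ]: profile 1-4-6 — obeys.
(b) [g θ]: profile 2-3 — obeys.
(c) [n ɫ]: profile 5-6 — obeys.
(d) [b x ʀ]: profile 2-3-7 — obeys.
(e) [p s w]: profile 1-3-8 — obeys.
(f) [ð r j]: profile 4-7-8 — obeys.

6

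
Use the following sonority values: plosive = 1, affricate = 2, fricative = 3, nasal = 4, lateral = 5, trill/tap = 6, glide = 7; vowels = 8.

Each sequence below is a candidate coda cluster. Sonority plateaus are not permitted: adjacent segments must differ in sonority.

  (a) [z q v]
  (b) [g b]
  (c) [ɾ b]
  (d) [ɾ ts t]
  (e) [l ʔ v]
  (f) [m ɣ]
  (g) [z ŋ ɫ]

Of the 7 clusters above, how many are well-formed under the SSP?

(a) [z q v]: profile 3-1-3 — violates.
(b) [g b]: profile 1-1 — violates.
(c) [ɾ b]: profile 6-1 — obeys.
(d) [ɾ ts t]: profile 6-2-1 — obeys.
(e) [l ʔ v]: profile 5-1-3 — violates.
(f) [m ɣ]: profile 4-3 — obeys.
(g) [z ŋ ɫ]: profile 3-4-5 — violates.

3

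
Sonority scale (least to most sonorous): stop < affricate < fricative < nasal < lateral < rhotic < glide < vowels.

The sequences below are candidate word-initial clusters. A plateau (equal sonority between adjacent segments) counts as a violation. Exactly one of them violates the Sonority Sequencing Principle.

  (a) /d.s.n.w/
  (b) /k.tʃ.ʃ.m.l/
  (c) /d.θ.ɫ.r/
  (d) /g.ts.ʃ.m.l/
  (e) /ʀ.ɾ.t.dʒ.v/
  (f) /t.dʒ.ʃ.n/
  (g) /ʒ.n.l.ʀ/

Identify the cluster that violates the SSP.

(a) sonority 1-3-4-7: well-formed.
(b) sonority 1-2-3-4-5: well-formed.
(c) sonority 1-3-5-6: well-formed.
(d) sonority 1-2-3-4-5: well-formed.
(e) sonority 6-6-1-2-3: ill-formed.
(f) sonority 1-2-3-4: well-formed.
(g) sonority 3-4-5-6: well-formed.

e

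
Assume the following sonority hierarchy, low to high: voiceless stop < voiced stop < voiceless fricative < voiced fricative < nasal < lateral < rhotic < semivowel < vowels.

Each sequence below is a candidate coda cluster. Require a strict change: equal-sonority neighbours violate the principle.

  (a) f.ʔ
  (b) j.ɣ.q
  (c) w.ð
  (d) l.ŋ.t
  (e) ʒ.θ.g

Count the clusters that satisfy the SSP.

5

(a) sonority 3-1: well-formed.
(b) sonority 8-4-1: well-formed.
(c) sonority 8-4: well-formed.
(d) sonority 6-5-1: well-formed.
(e) sonority 4-3-2: well-formed.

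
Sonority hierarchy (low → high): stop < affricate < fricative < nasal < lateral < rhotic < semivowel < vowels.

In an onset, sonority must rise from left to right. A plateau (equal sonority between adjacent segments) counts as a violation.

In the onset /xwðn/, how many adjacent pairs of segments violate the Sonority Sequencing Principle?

1

/x/ is a fricative (sonority 3).
/w/ is a semivowel (sonority 7).
/ð/ is a fricative (sonority 3).
/n/ is a nasal (sonority 4).
/x/→/w/: 3→7 (rises) — ok.
/w/→/ð/: 7→3 (does not rise) — violation.
/ð/→/n/: 3→4 (rises) — ok.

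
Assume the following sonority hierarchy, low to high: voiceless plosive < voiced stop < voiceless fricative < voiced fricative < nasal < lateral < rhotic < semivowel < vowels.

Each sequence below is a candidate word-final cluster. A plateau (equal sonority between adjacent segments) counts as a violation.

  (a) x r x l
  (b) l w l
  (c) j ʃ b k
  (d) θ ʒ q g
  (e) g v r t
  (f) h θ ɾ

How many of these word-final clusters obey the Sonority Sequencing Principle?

(a) sonority 3-7-3-6: ill-formed.
(b) sonority 6-8-6: ill-formed.
(c) sonority 8-3-2-1: well-formed.
(d) sonority 3-4-1-2: ill-formed.
(e) sonority 2-4-7-1: ill-formed.
(f) sonority 3-3-7: ill-formed.

1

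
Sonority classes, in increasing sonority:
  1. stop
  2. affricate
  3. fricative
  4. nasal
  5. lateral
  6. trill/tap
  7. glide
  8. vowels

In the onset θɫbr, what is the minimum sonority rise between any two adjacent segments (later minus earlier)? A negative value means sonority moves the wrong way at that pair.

-4

/θ/: fricative = 3.
/ɫ/: lateral = 5.
/b/: stop = 1.
/r/: trill/tap = 6.
/θ/→/ɫ/: change +2.
/ɫ/→/b/: change -4.
/b/→/r/: change +5.
Minimum = -4.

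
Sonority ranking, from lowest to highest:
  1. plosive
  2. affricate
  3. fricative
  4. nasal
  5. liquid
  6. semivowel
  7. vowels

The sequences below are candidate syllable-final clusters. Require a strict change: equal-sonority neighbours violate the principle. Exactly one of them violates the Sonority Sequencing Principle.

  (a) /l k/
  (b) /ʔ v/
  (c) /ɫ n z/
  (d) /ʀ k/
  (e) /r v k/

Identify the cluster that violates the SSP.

b

(a) 5-1 → obeys
(b) 1-3 → violates
(c) 5-4-3 → obeys
(d) 5-1 → obeys
(e) 5-3-1 → obeys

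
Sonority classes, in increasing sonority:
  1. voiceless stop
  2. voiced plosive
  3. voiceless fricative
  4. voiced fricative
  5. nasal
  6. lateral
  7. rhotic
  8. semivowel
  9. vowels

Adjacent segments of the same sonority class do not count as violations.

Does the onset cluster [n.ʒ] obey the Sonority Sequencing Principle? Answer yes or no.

/n/: nasal = 5.
/ʒ/: voiced fricative = 4.
The profile is 5-4. Between /n/ (5) and /ʒ/ (4) sonority does not rise, so the cluster violates the SSP.

no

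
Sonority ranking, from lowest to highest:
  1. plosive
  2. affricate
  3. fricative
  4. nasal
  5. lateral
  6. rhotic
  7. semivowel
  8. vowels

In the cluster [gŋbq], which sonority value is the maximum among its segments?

/g/: plosive = 1.
/ŋ/: nasal = 4.
/b/: plosive = 1.
/q/: plosive = 1.
The maximum is 4.

4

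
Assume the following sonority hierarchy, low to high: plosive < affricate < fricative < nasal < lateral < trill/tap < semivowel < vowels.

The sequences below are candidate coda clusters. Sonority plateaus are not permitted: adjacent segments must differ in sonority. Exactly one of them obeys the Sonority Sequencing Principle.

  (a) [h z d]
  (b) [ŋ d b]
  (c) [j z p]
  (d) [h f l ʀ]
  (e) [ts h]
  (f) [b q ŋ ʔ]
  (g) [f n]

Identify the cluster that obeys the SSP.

c

(a) sonority 3-3-1: ill-formed.
(b) sonority 4-1-1: ill-formed.
(c) sonority 7-3-1: well-formed.
(d) sonority 3-3-5-6: ill-formed.
(e) sonority 2-3: ill-formed.
(f) sonority 1-1-4-1: ill-formed.
(g) sonority 3-4: ill-formed.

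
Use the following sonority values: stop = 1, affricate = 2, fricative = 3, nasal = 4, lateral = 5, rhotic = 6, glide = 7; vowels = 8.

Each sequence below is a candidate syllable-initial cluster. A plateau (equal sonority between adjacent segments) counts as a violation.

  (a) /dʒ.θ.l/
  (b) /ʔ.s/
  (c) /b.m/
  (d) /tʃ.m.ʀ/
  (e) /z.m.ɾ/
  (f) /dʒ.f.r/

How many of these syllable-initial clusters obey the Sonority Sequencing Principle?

6

(a) /dʒ.θ.l/: profile 2-3-5 — obeys.
(b) /ʔ.s/: profile 1-3 — obeys.
(c) /b.m/: profile 1-4 — obeys.
(d) /tʃ.m.ʀ/: profile 2-4-6 — obeys.
(e) /z.m.ɾ/: profile 3-4-6 — obeys.
(f) /dʒ.f.r/: profile 2-3-6 — obeys.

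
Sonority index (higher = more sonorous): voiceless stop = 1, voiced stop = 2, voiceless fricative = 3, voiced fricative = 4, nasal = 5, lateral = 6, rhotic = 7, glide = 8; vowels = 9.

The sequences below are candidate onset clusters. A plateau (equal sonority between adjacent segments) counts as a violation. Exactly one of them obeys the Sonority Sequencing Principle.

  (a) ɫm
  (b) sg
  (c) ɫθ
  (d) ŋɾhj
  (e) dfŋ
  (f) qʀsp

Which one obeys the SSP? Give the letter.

e

(a) sonority 6-5: ill-formed.
(b) sonority 3-2: ill-formed.
(c) sonority 6-3: ill-formed.
(d) sonority 5-7-3-8: ill-formed.
(e) sonority 2-3-5: well-formed.
(f) sonority 1-7-3-1: ill-formed.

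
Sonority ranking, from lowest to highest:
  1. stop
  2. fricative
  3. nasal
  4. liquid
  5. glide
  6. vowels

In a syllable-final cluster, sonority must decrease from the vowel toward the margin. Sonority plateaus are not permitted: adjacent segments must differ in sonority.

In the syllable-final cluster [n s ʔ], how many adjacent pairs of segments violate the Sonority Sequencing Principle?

/n/: nasal = 3.
/s/: fricative = 2.
/ʔ/: stop = 1.
/n/→/s/: 3→2 (falls) — ok.
/s/→/ʔ/: 2→1 (falls) — ok.

0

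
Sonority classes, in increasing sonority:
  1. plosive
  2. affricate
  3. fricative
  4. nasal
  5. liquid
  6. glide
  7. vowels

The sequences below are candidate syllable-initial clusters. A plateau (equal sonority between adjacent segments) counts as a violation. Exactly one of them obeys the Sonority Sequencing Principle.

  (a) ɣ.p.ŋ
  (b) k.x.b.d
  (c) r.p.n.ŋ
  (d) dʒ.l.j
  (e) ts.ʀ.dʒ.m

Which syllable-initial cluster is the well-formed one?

d

(a) sonority 3-1-4: ill-formed.
(b) sonority 1-3-1-1: ill-formed.
(c) sonority 5-1-4-4: ill-formed.
(d) sonority 2-5-6: well-formed.
(e) sonority 2-5-2-4: ill-formed.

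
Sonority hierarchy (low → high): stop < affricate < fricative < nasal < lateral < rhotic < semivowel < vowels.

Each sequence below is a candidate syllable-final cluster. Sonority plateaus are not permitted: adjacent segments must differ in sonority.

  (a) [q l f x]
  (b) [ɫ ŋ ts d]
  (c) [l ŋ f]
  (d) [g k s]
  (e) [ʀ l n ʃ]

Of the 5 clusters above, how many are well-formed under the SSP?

(a) [q l f x]: profile 1-5-3-3 — violates.
(b) [ɫ ŋ ts d]: profile 5-4-2-1 — obeys.
(c) [l ŋ f]: profile 5-4-3 — obeys.
(d) [g k s]: profile 1-1-3 — violates.
(e) [ʀ l n ʃ]: profile 6-5-4-3 — obeys.

3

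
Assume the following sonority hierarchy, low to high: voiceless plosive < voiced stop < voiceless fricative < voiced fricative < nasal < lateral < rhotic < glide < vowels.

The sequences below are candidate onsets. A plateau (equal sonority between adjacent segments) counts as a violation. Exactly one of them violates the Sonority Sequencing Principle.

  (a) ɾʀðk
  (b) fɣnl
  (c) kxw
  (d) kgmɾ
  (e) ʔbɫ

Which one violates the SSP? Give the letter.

(a) sonority 7-7-4-1: ill-formed.
(b) sonority 3-4-5-6: well-formed.
(c) sonority 1-3-8: well-formed.
(d) sonority 1-2-5-7: well-formed.
(e) sonority 1-2-6: well-formed.

a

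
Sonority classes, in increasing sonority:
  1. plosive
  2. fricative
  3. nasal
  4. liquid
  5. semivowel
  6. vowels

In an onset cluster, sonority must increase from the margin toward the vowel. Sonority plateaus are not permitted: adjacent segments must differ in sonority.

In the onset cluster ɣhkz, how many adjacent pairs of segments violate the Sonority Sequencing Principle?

/ɣ/ — fricative, sonority 2.
/h/ — fricative, sonority 2.
/k/ — plosive, sonority 1.
/z/ — fricative, sonority 2.
/ɣ/→/h/: 2→2 (plateau) — violation.
/h/→/k/: 2→1 (does not rise) — violation.
/k/→/z/: 1→2 (rises) — ok.

2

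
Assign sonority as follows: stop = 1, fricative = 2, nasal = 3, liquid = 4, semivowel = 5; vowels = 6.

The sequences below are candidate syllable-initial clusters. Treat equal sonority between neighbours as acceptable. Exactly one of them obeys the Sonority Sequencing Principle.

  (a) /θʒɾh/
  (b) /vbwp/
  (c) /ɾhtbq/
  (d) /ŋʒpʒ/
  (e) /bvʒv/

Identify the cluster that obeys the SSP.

(a) 2-2-4-2 → violates
(b) 2-1-5-1 → violates
(c) 4-2-1-1-1 → violates
(d) 3-2-1-2 → violates
(e) 1-2-2-2 → obeys

e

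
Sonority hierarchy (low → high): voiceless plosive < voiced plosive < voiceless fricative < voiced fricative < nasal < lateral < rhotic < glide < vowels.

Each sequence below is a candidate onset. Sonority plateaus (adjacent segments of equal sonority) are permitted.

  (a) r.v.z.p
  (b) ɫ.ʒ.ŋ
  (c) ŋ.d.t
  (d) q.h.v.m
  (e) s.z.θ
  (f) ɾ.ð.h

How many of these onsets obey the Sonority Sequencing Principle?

(a) r.v.z.p: profile 7-4-4-1 — violates.
(b) ɫ.ʒ.ŋ: profile 6-4-5 — violates.
(c) ŋ.d.t: profile 5-2-1 — violates.
(d) q.h.v.m: profile 1-3-4-5 — obeys.
(e) s.z.θ: profile 3-4-3 — violates.
(f) ɾ.ð.h: profile 7-4-3 — violates.

1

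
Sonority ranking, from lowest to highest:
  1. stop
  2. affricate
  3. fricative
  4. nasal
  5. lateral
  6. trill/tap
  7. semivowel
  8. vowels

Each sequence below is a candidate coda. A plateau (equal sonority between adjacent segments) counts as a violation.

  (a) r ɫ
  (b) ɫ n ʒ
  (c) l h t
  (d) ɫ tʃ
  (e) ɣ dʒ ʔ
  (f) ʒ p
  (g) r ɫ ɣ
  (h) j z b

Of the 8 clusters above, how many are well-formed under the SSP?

(a) 6-5 → obeys
(b) 5-4-3 → obeys
(c) 5-3-1 → obeys
(d) 5-2 → obeys
(e) 3-2-1 → obeys
(f) 3-1 → obeys
(g) 6-5-3 → obeys
(h) 7-3-1 → obeys

8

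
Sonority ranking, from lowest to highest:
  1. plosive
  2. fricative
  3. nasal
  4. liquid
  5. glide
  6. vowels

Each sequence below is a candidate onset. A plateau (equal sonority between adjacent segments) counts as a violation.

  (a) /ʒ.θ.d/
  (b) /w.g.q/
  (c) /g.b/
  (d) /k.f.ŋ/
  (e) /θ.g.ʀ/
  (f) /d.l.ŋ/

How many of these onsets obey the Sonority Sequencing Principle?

1

(a) /ʒ.θ.d/: profile 2-2-1 — violates.
(b) /w.g.q/: profile 5-1-1 — violates.
(c) /g.b/: profile 1-1 — violates.
(d) /k.f.ŋ/: profile 1-2-3 — obeys.
(e) /θ.g.ʀ/: profile 2-1-4 — violates.
(f) /d.l.ŋ/: profile 1-4-3 — violates.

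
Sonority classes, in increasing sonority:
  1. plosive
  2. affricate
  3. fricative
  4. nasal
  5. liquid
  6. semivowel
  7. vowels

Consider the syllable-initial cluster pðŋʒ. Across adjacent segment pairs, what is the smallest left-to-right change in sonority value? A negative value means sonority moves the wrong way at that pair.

/p/: plosive = 1.
/ð/: fricative = 3.
/ŋ/: nasal = 4.
/ʒ/: fricative = 3.
/p/→/ð/: change +2.
/ð/→/ŋ/: change +1.
/ŋ/→/ʒ/: change -1.
Minimum = -1.

-1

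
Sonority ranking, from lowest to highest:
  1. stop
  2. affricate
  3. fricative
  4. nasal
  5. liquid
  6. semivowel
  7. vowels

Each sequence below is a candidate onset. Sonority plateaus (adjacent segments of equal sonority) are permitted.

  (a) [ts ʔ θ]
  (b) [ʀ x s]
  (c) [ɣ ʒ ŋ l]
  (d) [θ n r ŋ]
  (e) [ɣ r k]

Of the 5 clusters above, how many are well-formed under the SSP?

(a) 2-1-3 → violates
(b) 5-3-3 → violates
(c) 3-3-4-5 → obeys
(d) 3-4-5-4 → violates
(e) 3-5-1 → violates

1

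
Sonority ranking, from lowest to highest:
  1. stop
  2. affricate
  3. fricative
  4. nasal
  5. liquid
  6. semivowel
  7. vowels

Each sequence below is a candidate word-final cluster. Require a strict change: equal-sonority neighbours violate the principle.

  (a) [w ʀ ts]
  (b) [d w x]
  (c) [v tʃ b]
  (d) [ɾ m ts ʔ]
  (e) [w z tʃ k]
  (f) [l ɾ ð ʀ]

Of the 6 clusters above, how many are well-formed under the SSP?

4

(a) sonority 6-5-2: well-formed.
(b) sonority 1-6-3: ill-formed.
(c) sonority 3-2-1: well-formed.
(d) sonority 5-4-2-1: well-formed.
(e) sonority 6-3-2-1: well-formed.
(f) sonority 5-5-3-5: ill-formed.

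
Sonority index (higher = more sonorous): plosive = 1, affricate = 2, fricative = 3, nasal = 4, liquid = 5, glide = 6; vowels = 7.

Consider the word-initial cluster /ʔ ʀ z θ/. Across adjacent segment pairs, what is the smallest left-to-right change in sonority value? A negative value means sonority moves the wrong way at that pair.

/ʔ/ — plosive, sonority 1.
/ʀ/ — liquid, sonority 5.
/z/ — fricative, sonority 3.
/θ/ — fricative, sonority 3.
/ʔ/→/ʀ/: change +4.
/ʀ/→/z/: change -2.
/z/→/θ/: change +0.
Minimum = -2.

-2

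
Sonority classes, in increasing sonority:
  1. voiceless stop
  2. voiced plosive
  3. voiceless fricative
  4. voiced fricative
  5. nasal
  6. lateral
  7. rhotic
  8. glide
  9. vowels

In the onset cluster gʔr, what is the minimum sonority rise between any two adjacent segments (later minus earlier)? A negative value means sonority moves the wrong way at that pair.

/g/ — voiced plosive, sonority 2.
/ʔ/ — voiceless stop, sonority 1.
/r/ — rhotic, sonority 7.
/g/→/ʔ/: change -1.
/ʔ/→/r/: change +6.
Minimum = -1.

-1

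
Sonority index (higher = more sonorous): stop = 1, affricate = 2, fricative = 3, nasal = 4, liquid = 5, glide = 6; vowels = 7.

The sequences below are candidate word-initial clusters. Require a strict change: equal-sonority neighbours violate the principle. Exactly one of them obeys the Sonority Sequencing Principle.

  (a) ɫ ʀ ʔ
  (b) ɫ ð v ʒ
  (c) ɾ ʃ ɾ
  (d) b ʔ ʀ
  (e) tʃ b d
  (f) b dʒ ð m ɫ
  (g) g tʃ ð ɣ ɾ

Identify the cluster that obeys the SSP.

f

(a) 5-5-1 → violates
(b) 5-3-3-3 → violates
(c) 5-3-5 → violates
(d) 1-1-5 → violates
(e) 2-1-1 → violates
(f) 1-2-3-4-5 → obeys
(g) 1-2-3-3-5 → violates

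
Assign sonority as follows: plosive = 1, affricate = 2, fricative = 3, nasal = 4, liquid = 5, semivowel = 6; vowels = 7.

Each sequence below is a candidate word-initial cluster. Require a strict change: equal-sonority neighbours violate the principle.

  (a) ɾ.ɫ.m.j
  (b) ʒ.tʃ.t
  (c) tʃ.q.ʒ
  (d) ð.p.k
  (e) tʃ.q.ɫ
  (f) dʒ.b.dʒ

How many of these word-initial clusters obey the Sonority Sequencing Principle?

0

(a) 5-5-4-6 → violates
(b) 3-2-1 → violates
(c) 2-1-3 → violates
(d) 3-1-1 → violates
(e) 2-1-5 → violates
(f) 2-1-2 → violates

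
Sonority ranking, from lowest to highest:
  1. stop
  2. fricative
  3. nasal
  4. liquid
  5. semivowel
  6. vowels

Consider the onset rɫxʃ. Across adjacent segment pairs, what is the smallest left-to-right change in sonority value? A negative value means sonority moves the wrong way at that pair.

/r/ is a liquid (sonority 4).
/ɫ/ is a liquid (sonority 4).
/x/ is a fricative (sonority 2).
/ʃ/ is a fricative (sonority 2).
/r/→/ɫ/: change +0.
/ɫ/→/x/: change -2.
/x/→/ʃ/: change +0.
Minimum = -2.

-2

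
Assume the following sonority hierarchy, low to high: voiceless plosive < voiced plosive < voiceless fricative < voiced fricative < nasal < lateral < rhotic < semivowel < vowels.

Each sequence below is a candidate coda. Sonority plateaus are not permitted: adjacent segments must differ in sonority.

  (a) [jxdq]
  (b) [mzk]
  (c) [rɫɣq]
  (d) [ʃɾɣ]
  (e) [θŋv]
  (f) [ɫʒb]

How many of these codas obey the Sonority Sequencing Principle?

4

(a) 8-3-2-1 → obeys
(b) 5-4-1 → obeys
(c) 7-6-4-1 → obeys
(d) 3-7-4 → violates
(e) 3-5-4 → violates
(f) 6-4-2 → obeys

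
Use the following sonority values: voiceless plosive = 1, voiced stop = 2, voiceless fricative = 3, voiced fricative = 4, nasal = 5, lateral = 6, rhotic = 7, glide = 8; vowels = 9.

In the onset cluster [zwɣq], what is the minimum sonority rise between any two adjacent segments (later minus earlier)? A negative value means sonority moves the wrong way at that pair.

-4

/z/ — voiced fricative, sonority 4.
/w/ — glide, sonority 8.
/ɣ/ — voiced fricative, sonority 4.
/q/ — voiceless plosive, sonority 1.
/z/→/w/: change +4.
/w/→/ɣ/: change -4.
/ɣ/→/q/: change -3.
Minimum = -4.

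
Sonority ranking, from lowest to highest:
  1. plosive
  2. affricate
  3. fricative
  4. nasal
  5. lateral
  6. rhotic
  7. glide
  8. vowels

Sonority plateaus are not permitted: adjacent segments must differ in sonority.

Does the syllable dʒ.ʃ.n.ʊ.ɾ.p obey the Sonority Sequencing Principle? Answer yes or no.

yes

Onset: /dʒ/ is an affricate (sonority 2), /ʃ/ is a fricative (sonority 3), /n/ is a nasal (sonority 4); then the nucleus /ʊ/ (sonority 8).
Onset profile 2-3-4-8 — rises to the nucleus.
Coda: /ɾ/ is a rhotic (sonority 6), /p/ is a plosive (sonority 1).
Coda profile 8-6-1 — falls from the nucleus.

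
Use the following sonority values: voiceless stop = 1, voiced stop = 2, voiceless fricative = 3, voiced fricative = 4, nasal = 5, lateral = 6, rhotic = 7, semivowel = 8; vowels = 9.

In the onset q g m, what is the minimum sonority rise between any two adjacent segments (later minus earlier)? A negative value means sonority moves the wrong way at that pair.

/q/ — voiceless stop, sonority 1.
/g/ — voiced stop, sonority 2.
/m/ — nasal, sonority 5.
/q/→/g/: change +1.
/g/→/m/: change +3.
Minimum = 1.

1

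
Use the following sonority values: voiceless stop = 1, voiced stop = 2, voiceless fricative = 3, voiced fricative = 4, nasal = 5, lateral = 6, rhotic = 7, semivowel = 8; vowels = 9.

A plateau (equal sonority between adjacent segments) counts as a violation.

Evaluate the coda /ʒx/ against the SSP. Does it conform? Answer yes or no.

yes

/ʒ/: voiced fricative = 4.
/x/: voiceless fricative = 3.
The profile 4-3 strictly falls, so the coda satisfies the SSP.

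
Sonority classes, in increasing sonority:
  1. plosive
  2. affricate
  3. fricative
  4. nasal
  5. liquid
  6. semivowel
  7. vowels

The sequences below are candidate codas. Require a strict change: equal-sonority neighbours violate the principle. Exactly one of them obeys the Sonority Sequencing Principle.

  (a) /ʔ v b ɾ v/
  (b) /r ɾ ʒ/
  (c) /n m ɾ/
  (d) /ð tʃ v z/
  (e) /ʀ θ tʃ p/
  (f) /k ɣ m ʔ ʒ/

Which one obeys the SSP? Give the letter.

e

(a) /ʔ v b ɾ v/: profile 1-3-1-5-3 — violates.
(b) /r ɾ ʒ/: profile 5-5-3 — violates.
(c) /n m ɾ/: profile 4-4-5 — violates.
(d) /ð tʃ v z/: profile 3-2-3-3 — violates.
(e) /ʀ θ tʃ p/: profile 5-3-2-1 — obeys.
(f) /k ɣ m ʔ ʒ/: profile 1-3-4-1-3 — violates.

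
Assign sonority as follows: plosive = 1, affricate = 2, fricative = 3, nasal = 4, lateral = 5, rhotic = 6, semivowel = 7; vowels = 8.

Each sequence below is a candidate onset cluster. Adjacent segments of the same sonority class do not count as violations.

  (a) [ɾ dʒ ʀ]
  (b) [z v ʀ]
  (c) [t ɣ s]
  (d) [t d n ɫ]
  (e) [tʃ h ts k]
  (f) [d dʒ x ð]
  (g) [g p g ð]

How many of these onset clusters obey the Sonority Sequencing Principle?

5

(a) 6-2-6 → violates
(b) 3-3-6 → obeys
(c) 1-3-3 → obeys
(d) 1-1-4-5 → obeys
(e) 2-3-2-1 → violates
(f) 1-2-3-3 → obeys
(g) 1-1-1-3 → obeys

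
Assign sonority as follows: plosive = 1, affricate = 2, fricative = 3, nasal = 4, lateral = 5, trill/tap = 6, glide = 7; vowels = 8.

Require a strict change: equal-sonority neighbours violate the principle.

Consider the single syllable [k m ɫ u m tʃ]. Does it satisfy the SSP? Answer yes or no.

yes

Onset: /k/ is a plosive (sonority 1), /m/ is a nasal (sonority 4), /ɫ/ is a lateral (sonority 5); then the nucleus /u/ (sonority 8).
Onset profile 1-4-5-8 — rises to the nucleus.
Coda: /m/ is a nasal (sonority 4), /tʃ/ is an affricate (sonority 2).
Coda profile 8-4-2 — falls from the nucleus.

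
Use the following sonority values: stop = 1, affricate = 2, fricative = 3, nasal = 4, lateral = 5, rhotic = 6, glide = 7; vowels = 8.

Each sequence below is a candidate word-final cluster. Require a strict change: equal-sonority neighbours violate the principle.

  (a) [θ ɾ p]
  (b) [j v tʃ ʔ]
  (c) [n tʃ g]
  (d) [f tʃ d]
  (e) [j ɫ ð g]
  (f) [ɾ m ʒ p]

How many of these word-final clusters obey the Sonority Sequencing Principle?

5

(a) [θ ɾ p]: profile 3-6-1 — violates.
(b) [j v tʃ ʔ]: profile 7-3-2-1 — obeys.
(c) [n tʃ g]: profile 4-2-1 — obeys.
(d) [f tʃ d]: profile 3-2-1 — obeys.
(e) [j ɫ ð g]: profile 7-5-3-1 — obeys.
(f) [ɾ m ʒ p]: profile 6-4-3-1 — obeys.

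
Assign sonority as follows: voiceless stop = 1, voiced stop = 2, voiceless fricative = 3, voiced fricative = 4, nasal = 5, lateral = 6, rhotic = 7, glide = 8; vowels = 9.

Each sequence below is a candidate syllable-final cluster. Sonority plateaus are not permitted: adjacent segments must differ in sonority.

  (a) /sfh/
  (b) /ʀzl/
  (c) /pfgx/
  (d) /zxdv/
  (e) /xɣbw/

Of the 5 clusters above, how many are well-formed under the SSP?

0

(a) 3-3-3 → violates
(b) 7-4-6 → violates
(c) 1-3-2-3 → violates
(d) 4-3-2-4 → violates
(e) 3-4-2-8 → violates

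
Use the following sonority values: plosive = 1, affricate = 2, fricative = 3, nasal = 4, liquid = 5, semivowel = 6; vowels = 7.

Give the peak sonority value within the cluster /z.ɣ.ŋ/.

/z/ — fricative, sonority 3.
/ɣ/ — fricative, sonority 3.
/ŋ/ — nasal, sonority 4.
The maximum is 4.

4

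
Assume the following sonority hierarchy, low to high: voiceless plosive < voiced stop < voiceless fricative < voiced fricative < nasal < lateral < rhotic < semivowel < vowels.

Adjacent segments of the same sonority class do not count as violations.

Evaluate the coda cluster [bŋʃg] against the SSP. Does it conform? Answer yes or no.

/b/ is a voiced stop (sonority 2).
/ŋ/ is a nasal (sonority 5).
/ʃ/ is a voiceless fricative (sonority 3).
/g/ is a voiced stop (sonority 2).
The profile is 2-5-3-2. Between /b/ (2) and /ŋ/ (5) sonority does not fall, so the cluster violates the SSP.

no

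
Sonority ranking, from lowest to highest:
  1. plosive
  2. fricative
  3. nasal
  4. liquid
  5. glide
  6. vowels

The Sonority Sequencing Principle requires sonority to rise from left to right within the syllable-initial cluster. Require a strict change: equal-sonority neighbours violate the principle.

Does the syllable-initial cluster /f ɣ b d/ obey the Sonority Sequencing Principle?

no

/f/: fricative = 2.
/ɣ/: fricative = 2.
/b/: plosive = 1.
/d/: plosive = 1.
The profile is 2-2-1-1. Between /f/ (2) and /ɣ/ (2) sonority does not rise, so the cluster violates the SSP.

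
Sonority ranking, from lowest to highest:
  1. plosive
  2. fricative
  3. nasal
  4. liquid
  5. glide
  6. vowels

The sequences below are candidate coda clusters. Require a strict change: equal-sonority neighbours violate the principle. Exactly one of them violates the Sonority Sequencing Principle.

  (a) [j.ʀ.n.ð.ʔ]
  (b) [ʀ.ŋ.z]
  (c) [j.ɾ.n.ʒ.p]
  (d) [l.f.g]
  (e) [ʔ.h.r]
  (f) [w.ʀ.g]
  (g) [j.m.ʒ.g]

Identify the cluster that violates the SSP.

e

(a) 5-4-3-2-1 → obeys
(b) 4-3-2 → obeys
(c) 5-4-3-2-1 → obeys
(d) 4-2-1 → obeys
(e) 1-2-4 → violates
(f) 5-4-1 → obeys
(g) 5-3-2-1 → obeys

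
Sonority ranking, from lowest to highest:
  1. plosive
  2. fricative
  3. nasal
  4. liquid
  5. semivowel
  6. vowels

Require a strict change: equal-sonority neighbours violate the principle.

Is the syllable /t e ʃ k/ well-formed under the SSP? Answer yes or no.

Onset: /t/ is a plosive (sonority 1); then the nucleus /e/ (sonority 6).
Onset profile 1-6 — rises to the nucleus.
Coda: /ʃ/ is a fricative (sonority 2), /k/ is a plosive (sonority 1).
Coda profile 6-2-1 — falls from the nucleus.

yes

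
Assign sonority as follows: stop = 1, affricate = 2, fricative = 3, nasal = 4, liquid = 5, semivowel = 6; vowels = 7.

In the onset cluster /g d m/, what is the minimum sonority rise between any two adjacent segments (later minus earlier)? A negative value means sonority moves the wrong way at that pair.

/g/ — stop, sonority 1.
/d/ — stop, sonority 1.
/m/ — nasal, sonority 4.
/g/→/d/: change +0.
/d/→/m/: change +3.
Minimum = 0.

0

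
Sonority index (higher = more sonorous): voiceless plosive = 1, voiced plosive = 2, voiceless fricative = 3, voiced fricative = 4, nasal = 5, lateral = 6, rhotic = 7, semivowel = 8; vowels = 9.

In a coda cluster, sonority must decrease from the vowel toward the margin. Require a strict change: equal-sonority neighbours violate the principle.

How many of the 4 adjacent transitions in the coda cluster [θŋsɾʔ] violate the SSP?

2

/θ/ is a voiceless fricative (sonority 3).
/ŋ/ is a nasal (sonority 5).
/s/ is a voiceless fricative (sonority 3).
/ɾ/ is a rhotic (sonority 7).
/ʔ/ is a voiceless plosive (sonority 1).
/θ/→/ŋ/: 3→5 (does not fall) — violation.
/ŋ/→/s/: 5→3 (falls) — ok.
/s/→/ɾ/: 3→7 (does not fall) — violation.
/ɾ/→/ʔ/: 7→1 (falls) — ok.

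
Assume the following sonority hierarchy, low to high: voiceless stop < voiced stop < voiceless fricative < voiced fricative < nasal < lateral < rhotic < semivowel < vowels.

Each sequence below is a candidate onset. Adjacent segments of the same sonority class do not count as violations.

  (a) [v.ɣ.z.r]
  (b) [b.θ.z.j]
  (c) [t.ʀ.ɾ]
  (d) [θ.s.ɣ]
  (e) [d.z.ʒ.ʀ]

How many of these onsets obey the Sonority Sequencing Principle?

(a) sonority 4-4-4-7: well-formed.
(b) sonority 2-3-4-8: well-formed.
(c) sonority 1-7-7: well-formed.
(d) sonority 3-3-4: well-formed.
(e) sonority 2-4-4-7: well-formed.

5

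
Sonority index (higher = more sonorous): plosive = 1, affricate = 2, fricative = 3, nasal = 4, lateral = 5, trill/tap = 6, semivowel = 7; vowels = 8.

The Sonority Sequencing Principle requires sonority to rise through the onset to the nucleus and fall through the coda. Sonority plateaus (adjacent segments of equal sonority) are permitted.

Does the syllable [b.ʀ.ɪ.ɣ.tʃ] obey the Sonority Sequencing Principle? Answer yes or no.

Onset: /b/ is a plosive (sonority 1), /ʀ/ is a trill/tap (sonority 6); then the nucleus /ɪ/ (sonority 8).
Onset profile 1-6-8 — rises to the nucleus.
Coda: /ɣ/ is a fricative (sonority 3), /tʃ/ is an affricate (sonority 2).
Coda profile 8-3-2 — falls from the nucleus.

yes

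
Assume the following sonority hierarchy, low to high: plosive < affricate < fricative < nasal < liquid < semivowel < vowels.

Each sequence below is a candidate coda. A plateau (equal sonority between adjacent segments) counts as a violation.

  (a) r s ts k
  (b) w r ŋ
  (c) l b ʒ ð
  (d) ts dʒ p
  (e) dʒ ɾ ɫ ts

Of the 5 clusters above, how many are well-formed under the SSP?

(a) 5-3-2-1 → obeys
(b) 6-5-4 → obeys
(c) 5-1-3-3 → violates
(d) 2-2-1 → violates
(e) 2-5-5-2 → violates

2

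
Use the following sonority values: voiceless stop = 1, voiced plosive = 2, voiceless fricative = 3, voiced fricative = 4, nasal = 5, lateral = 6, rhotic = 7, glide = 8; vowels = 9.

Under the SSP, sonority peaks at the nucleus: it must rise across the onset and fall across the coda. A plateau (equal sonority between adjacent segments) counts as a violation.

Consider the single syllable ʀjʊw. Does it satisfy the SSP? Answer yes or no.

Onset: /ʀ/ is a rhotic (sonority 7), /j/ is a glide (sonority 8); then the nucleus /ʊ/ (sonority 9).
Onset profile 7-8-9 — rises to the nucleus.
Coda: /w/ is a glide (sonority 8).
Coda profile 9-8 — falls from the nucleus.

yes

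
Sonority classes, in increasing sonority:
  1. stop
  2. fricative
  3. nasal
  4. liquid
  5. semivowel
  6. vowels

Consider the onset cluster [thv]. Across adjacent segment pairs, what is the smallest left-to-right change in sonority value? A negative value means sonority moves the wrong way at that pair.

0

/t/ is a stop (sonority 1).
/h/ is a fricative (sonority 2).
/v/ is a fricative (sonority 2).
/t/→/h/: change +1.
/h/→/v/: change +0.
Minimum = 0.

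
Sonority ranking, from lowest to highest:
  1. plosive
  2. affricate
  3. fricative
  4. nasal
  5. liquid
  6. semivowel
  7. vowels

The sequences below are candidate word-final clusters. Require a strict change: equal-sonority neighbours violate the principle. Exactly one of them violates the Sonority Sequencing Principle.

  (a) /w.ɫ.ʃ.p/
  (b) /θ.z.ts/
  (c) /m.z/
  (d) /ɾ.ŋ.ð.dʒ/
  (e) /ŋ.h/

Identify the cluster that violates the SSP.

b

(a) 6-5-3-1 → obeys
(b) 3-3-2 → violates
(c) 4-3 → obeys
(d) 5-4-3-2 → obeys
(e) 4-3 → obeys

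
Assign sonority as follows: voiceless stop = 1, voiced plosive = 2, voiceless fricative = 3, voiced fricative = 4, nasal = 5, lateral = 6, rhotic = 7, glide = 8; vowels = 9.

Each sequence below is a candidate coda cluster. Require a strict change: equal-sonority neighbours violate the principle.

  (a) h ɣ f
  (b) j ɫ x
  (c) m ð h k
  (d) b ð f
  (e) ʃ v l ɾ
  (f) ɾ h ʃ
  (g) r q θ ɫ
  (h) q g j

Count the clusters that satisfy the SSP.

2

(a) sonority 3-4-3: ill-formed.
(b) sonority 8-6-3: well-formed.
(c) sonority 5-4-3-1: well-formed.
(d) sonority 2-4-3: ill-formed.
(e) sonority 3-4-6-7: ill-formed.
(f) sonority 7-3-3: ill-formed.
(g) sonority 7-1-3-6: ill-formed.
(h) sonority 1-2-8: ill-formed.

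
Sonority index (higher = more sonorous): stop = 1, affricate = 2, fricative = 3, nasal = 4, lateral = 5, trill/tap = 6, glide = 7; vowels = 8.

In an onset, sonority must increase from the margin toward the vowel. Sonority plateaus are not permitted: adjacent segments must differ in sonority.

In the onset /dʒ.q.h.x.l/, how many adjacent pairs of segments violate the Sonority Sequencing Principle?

/dʒ/ is an affricate (sonority 2).
/q/ is a stop (sonority 1).
/h/ is a fricative (sonority 3).
/x/ is a fricative (sonority 3).
/l/ is a lateral (sonority 5).
/dʒ/→/q/: 2→1 (does not rise) — violation.
/q/→/h/: 1→3 (rises) — ok.
/h/→/x/: 3→3 (plateau) — violation.
/x/→/l/: 3→5 (rises) — ok.

2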